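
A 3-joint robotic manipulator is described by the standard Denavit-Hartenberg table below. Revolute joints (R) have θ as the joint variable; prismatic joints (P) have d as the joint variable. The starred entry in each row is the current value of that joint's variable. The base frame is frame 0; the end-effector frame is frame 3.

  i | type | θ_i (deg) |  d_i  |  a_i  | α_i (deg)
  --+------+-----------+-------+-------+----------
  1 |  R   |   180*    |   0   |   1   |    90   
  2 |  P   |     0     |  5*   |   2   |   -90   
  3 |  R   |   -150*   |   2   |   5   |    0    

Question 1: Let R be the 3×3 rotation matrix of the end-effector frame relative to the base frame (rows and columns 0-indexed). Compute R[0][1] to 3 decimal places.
End-effector y-axis (col 1 of R) = (-0.5000,0.8660,0.0000)
R[0][1] = -0.5000

-0.500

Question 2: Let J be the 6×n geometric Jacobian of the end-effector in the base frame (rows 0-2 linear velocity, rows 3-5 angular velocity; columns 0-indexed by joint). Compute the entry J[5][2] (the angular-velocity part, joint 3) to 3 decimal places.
1.000

axis z_2 = (0.0000,0.0000,1.0000); lever o_n−o_2 = (4.3301,2.5000,2.0000)
cross product → J_v[:, 2] = (-2.5000,4.3301,0.0000)
J_ω[:, 2] = z_2
entry J[5][2] = 1.0000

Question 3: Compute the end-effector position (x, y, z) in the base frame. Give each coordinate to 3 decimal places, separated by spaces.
1.330 7.500 2.000

after link 1: o_1 = (-1.0000, 0.0000, 0.0000)
after link 2: o_2 = (-3.0000, 5.0000, 0.0000)
after link 3: o_3 = (1.3301, 7.5000, 2.0000)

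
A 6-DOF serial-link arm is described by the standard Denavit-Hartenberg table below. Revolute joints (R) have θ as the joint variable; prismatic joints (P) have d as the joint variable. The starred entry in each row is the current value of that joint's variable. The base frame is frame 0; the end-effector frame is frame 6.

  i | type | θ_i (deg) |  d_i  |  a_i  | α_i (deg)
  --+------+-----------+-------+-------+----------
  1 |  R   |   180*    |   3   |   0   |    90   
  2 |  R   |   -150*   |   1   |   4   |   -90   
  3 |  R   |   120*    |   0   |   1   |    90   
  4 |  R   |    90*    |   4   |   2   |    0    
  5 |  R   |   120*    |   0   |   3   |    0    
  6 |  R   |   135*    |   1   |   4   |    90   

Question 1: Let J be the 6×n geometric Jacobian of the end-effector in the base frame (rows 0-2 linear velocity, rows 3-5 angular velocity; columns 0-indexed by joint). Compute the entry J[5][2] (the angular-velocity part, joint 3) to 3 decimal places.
axis z_2 = (-0.5000,0.0000,-0.8660); lever o_n−o_2 = (3.0366,-4.4621,-1.1351)
cross product → J_v[:, 2] = (-3.8643,-3.1973,2.2310)
J_ω[:, 2] = z_2
entry J[5][2] = -0.8660

-0.866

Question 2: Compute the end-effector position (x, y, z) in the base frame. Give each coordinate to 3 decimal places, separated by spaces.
6.501 -3.462 -0.135

after link 1: o_1 = (0.0000, 0.0000, 3.0000)
after link 2: o_2 = (3.4641, 1.0000, 1.0000)
after link 3: o_3 = (3.0311, 0.1340, 1.2500)
after link 4: o_4 = (5.0311, -1.8660, -2.2141)
after link 5: o_5 = (6.9061, 0.3840, -1.5646)
after link 6: o_6 = (6.5007, -3.4621, -0.1351)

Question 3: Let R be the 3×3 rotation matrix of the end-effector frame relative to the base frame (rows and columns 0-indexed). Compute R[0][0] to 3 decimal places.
-0.289

End-effector x-axis (col 0 of R) = (-0.2888,-0.8365,0.4656)
R[0][0] = -0.2888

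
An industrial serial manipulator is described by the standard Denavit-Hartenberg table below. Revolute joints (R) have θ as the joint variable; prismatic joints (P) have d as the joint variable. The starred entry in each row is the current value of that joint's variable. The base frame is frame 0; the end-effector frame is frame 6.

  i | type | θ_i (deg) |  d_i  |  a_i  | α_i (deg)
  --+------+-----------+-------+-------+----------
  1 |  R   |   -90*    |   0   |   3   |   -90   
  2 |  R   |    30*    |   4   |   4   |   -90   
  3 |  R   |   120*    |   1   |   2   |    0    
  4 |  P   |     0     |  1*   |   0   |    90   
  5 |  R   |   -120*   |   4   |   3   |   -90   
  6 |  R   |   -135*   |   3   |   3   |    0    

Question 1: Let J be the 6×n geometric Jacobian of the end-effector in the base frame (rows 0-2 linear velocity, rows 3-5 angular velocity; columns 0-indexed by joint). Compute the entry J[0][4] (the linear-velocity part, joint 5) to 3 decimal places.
-1.958

axis z_4 = (-0.5000,-0.7500,-0.4330); lever o_n−o_4 = (-4.9302,-4.7867,-0.1529)
cross product → J_v[:, 4] = (-1.9580,2.0584,-1.3043)
J_ω[:, 4] = z_4
entry J[0][4] = -1.9580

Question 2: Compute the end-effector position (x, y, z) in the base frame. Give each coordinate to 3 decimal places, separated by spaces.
after link 1: o_1 = (0.0000, -3.0000, 0.0000)
after link 2: o_2 = (4.0000, -6.4641, -2.0000)
after link 3: o_3 = (2.2679, -5.0981, -2.3660)
after link 4: o_4 = (2.2679, -4.5981, -3.2321)
after link 5: o_5 = (1.5670, -9.5466, -3.0891)
after link 6: o_6 = (-2.6622, -9.3848, -3.3849)

-2.662 -9.385 -3.385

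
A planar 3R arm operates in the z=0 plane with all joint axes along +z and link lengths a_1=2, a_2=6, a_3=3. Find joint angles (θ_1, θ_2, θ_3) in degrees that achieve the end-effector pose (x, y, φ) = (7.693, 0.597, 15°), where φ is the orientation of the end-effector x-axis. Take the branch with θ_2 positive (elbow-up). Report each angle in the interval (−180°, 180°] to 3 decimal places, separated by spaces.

-120.016 135.010 0.006

wrist centre = target − a_3·(cos φ, sin φ) = (4.7952, -0.1795)
cos θ_2 = (23.0264−2²−6²)/(2·2·6) = -0.7072; θ_2 = 135.0104° (elbow-up)
β = atan2(-0.1795,4.7952) = -2.1432°; ψ = atan2(4.2419,-2.2434) = 117.8731°
θ_1 = β − ψ = -120.0164°
θ_3 = φ − θ_1 − θ_2 = 0.0060° (wrapped to (-180°,180°])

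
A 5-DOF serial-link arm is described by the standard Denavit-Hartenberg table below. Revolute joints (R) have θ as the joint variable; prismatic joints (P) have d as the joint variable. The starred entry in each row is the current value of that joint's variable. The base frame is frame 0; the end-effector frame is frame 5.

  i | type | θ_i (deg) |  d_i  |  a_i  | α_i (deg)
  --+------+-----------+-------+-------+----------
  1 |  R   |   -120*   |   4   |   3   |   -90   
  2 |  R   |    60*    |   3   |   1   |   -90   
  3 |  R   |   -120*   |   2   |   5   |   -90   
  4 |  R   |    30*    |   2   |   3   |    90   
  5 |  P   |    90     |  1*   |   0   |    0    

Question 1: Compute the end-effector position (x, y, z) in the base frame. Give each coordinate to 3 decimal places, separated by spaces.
8.958 -6.510 4.458

after link 1: o_1 = (-1.5000, -2.5981, 4.0000)
after link 2: o_2 = (0.8481, -4.5311, 3.1340)
after link 3: o_3 = (6.0891, -4.1136, 4.2990)
after link 4: o_4 = (8.1459, -7.0511, 4.6740)
after link 5: o_5 = (8.9584, -6.5099, 4.4575)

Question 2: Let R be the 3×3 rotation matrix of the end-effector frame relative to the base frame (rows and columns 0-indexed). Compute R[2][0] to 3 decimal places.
End-effector x-axis (col 0 of R) = (0.2165,-0.6250,-0.7500)
R[2][0] = -0.7500

-0.750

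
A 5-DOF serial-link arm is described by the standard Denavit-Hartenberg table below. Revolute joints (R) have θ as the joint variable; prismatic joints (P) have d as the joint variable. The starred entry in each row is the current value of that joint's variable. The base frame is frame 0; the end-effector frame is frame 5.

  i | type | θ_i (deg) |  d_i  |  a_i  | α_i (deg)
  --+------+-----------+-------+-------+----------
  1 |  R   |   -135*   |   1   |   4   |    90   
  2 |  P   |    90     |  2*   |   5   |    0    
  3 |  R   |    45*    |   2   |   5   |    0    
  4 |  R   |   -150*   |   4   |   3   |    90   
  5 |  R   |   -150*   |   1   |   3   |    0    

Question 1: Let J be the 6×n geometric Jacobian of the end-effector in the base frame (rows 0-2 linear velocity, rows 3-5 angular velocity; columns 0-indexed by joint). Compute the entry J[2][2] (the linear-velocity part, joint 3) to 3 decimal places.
-3.406

axis z_2 = (-0.7071,0.7071,0.0000); lever o_n−o_2 = (-0.7735,5.5905,2.4656)
cross product → J_v[:, 2] = (1.7434,1.7434,-3.4061)
J_ω[:, 2] = z_2
entry J[2][2] = -3.4061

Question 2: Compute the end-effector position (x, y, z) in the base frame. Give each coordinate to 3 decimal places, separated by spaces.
after link 1: o_1 = (-2.8284, -2.8284, 1.0000)
after link 2: o_2 = (-4.2426, -1.4142, 6.0000)
after link 3: o_3 = (-3.1569, 2.5000, 9.5355)
after link 4: o_4 = (-8.0343, 3.2794, 8.7591)
after link 5: o_5 = (-5.0161, 4.1763, 8.4656)

-5.016 4.176 8.466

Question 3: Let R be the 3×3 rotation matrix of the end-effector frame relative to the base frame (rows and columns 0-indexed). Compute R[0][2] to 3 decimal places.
0.183

End-effector z-axis (col 2 of R) = (0.1830,0.1830,-0.9659)
R[0][2] = 0.1830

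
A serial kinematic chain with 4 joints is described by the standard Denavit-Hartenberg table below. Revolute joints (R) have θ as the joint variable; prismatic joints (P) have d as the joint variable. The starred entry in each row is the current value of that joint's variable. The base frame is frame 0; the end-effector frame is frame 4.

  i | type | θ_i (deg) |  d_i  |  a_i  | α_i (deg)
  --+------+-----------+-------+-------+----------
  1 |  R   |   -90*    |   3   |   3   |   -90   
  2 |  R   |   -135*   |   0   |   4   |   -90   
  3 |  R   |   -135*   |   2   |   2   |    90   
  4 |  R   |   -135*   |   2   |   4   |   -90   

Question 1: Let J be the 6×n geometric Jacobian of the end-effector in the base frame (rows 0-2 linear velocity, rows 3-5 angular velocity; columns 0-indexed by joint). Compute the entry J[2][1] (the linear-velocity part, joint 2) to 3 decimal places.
axis z_1 = (1.0000,0.0000,0.0000); lever o_n−o_1 = (-2.0000,2.8284,1.6569)
cross product → J_v[:, 1] = (-0.0000,-1.6569,2.8284)
J_ω[:, 1] = z_1
entry J[2][1] = 2.8284

2.828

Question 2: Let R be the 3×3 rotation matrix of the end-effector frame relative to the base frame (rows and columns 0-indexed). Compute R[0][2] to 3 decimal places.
0.500

End-effector z-axis (col 2 of R) = (0.5000,0.1464,-0.8536)
R[0][2] = 0.5000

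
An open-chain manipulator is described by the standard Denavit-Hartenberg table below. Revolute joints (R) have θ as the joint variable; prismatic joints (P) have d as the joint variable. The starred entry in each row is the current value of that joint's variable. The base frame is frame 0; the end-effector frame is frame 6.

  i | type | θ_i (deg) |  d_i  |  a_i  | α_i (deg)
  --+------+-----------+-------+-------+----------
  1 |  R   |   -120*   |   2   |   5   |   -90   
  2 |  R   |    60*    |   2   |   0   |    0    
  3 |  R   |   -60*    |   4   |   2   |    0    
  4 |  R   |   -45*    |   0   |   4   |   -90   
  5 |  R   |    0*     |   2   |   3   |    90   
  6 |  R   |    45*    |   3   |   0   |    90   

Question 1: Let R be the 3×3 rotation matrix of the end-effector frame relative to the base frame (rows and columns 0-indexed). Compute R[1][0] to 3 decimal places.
End-effector x-axis (col 0 of R) = (-0.5000,-0.8660,0.0000)
R[1][0] = -0.8660

-0.866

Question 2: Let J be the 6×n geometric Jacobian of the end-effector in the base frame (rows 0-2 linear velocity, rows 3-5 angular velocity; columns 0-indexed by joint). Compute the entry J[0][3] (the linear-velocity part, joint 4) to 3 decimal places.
axis z_3 = (0.8660,-0.5000,0.0000); lever o_n−o_3 = (-0.5839,-7.0114,3.5355)
cross product → J_v[:, 3] = (-1.7678,-3.0619,-6.3640)
J_ω[:, 3] = z_3
entry J[0][3] = -1.7678

-1.768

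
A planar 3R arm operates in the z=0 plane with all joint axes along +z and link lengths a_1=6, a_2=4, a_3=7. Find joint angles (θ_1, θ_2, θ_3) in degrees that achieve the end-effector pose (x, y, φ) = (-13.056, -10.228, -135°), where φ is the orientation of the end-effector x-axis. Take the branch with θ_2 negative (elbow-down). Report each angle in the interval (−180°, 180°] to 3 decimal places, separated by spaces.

-135.000 -29.995 29.995

wrist centre = target − a_3·(cos φ, sin φ) = (-8.1063, -5.2783)
cos θ_2 = (93.5713−6²−4²)/(2·6·4) = 0.8661; θ_2 = -29.9951° (elbow-down)
β = atan2(-5.2783,-8.1063) = -146.9305°; ψ = atan2(-1.9997,9.4643) = -11.9305°
θ_1 = β − ψ = -135.0000°
θ_3 = φ − θ_1 − θ_2 = 29.9951° (wrapped to (-180°,180°])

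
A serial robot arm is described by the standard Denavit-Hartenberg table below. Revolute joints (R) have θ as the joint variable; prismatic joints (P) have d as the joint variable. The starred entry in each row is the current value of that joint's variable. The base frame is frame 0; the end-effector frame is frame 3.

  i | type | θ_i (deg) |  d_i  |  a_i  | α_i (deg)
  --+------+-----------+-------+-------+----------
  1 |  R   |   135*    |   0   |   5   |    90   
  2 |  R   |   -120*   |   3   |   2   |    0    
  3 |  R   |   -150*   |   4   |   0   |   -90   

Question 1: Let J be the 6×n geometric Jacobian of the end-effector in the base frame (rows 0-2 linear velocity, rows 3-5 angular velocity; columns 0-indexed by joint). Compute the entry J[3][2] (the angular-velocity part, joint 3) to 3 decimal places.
axis z_2 = (0.7071,0.7071,0.0000); lever o_n−o_2 = (2.8284,2.8284,0.0000)
cross product → J_v[:, 2] = (-0.0000,0.0000,0.0000)
J_ω[:, 2] = z_2
entry J[3][2] = 0.7071

0.707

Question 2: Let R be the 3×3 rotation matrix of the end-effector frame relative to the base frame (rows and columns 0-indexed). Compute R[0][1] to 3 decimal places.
-0.707

End-effector y-axis (col 1 of R) = (-0.7071,-0.7071,-0.0000)
R[0][1] = -0.7071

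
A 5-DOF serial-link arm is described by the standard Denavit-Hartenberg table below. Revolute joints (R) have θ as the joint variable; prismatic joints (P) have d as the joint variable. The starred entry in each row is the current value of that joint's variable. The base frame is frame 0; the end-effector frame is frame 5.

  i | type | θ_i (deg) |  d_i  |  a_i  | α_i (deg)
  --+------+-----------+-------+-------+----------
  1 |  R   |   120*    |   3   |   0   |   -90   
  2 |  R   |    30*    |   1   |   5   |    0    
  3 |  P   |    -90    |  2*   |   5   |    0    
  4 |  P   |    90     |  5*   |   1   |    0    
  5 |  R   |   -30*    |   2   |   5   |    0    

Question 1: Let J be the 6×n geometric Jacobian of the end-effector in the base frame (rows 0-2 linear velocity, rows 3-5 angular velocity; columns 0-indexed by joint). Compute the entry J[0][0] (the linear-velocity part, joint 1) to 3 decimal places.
-5.995

axis z_0 = ẑ; lever o_n−o_0 = (-15.0083,5.9952,4.3301)
cross product → J_v[:, 0] = (-5.9952,-15.0083,0.0000)
J_ω[:, 0] = z_0
entry J[0][0] = -5.9952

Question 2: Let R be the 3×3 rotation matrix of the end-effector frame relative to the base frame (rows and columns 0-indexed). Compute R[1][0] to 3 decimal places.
0.866

End-effector x-axis (col 0 of R) = (-0.5000,0.8660,0.0000)
R[1][0] = 0.8660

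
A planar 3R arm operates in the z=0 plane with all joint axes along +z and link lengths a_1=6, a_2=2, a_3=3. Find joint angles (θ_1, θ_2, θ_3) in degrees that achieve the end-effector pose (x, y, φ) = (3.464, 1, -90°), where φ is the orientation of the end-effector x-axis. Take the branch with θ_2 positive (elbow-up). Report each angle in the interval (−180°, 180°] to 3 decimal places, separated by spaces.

30.001 120.002 119.997

wrist centre = target − a_3·(cos φ, sin φ) = (3.4640, 4.0000)
cos θ_2 = (27.9993−6²−2²)/(2·6·2) = -0.5000; θ_2 = 120.0019° (elbow-up)
β = atan2(4.0000,3.4640) = 49.1074°; ψ = atan2(1.7320,4.9999) = 19.1065°
θ_1 = β − ψ = 30.0010°
θ_3 = φ − θ_1 − θ_2 = 119.9971° (wrapped to (-180°,180°])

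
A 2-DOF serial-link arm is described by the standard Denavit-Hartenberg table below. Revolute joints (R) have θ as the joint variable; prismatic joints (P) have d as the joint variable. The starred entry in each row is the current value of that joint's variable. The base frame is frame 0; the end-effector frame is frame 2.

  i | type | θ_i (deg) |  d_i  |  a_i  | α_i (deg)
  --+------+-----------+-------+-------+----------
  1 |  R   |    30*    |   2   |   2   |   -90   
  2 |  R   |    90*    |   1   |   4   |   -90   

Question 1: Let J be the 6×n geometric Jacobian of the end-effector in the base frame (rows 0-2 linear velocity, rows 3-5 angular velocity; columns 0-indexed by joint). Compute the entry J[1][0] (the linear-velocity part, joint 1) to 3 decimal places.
1.232

axis z_0 = ẑ; lever o_n−o_0 = (1.2321,1.8660,-2.0000)
cross product → J_v[:, 0] = (-1.8660,1.2321,0.0000)
J_ω[:, 0] = z_0
entry J[1][0] = 1.2321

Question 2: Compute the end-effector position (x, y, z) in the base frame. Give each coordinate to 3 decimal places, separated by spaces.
after link 1: o_1 = (1.7321, 1.0000, 2.0000)
after link 2: o_2 = (1.2321, 1.8660, -2.0000)

1.232 1.866 -2.000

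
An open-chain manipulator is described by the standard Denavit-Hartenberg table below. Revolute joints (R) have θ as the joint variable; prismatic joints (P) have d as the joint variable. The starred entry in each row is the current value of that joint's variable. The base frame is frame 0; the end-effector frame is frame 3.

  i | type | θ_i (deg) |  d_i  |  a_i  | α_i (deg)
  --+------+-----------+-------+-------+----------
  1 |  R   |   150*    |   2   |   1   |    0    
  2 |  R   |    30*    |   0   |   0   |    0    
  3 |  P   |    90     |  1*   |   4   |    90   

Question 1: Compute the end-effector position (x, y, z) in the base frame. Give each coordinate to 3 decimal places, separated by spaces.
-0.866 -3.500 3.000

after link 1: o_1 = (-0.8660, 0.5000, 2.0000)
after link 2: o_2 = (-0.8660, 0.5000, 2.0000)
after link 3: o_3 = (-0.8660, -3.5000, 3.0000)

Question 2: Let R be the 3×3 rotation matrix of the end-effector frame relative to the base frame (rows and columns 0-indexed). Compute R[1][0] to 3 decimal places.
-1.000

End-effector x-axis (col 0 of R) = (-0.0000,-1.0000,0.0000)
R[1][0] = -1.0000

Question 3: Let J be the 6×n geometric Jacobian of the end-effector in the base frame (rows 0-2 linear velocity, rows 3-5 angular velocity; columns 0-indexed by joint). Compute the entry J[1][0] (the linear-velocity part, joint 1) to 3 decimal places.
axis z_0 = ẑ; lever o_n−o_0 = (-0.8660,-3.5000,3.0000)
cross product → J_v[:, 0] = (3.5000,-0.8660,0.0000)
J_ω[:, 0] = z_0
entry J[1][0] = -0.8660

-0.866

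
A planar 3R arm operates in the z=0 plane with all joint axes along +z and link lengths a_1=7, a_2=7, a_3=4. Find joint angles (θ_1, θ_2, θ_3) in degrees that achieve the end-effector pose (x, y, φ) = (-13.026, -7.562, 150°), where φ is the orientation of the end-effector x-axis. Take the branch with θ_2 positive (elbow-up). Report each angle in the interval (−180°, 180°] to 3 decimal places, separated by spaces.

-150.005 30.010 -90.005

wrist centre = target − a_3·(cos φ, sin φ) = (-9.5619, -9.5620)
cos θ_2 = (182.8617−7²−7²)/(2·7·7) = 0.8659; θ_2 = 30.0102° (elbow-up)
β = atan2(-9.5620,-9.5619) = -134.9997°; ψ = atan2(3.5011,13.0616) = 15.0051°
θ_1 = β − ψ = -150.0048°
θ_3 = φ − θ_1 − θ_2 = -90.0054° (wrapped to (-180°,180°])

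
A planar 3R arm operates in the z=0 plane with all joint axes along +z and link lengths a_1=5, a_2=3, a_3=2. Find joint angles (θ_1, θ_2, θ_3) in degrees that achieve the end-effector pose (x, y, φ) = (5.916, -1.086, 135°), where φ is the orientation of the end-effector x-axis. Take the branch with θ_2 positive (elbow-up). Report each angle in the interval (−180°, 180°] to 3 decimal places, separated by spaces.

-29.998 29.991 135.007

wrist centre = target − a_3·(cos φ, sin φ) = (7.3302, -2.5002)
cos θ_2 = (59.9831−5²−3²)/(2·5·3) = 0.8661; θ_2 = 29.9911° (elbow-up)
β = atan2(-2.5002,7.3302) = -18.8337°; ψ = atan2(1.4996,7.5983) = 11.1644°
θ_1 = β − ψ = -29.9980°
θ_3 = φ − θ_1 − θ_2 = 135.0069° (wrapped to (-180°,180°])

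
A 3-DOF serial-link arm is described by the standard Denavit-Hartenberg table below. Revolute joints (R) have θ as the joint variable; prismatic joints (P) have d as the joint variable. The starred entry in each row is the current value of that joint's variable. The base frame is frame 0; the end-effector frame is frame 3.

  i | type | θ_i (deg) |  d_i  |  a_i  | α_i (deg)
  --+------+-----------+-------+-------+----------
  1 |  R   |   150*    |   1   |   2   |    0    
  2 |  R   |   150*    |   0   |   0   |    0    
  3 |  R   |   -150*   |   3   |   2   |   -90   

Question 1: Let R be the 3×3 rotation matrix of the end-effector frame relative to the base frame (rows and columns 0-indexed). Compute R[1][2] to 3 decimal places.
-0.866

End-effector z-axis (col 2 of R) = (-0.5000,-0.8660,0.0000)
R[1][2] = -0.8660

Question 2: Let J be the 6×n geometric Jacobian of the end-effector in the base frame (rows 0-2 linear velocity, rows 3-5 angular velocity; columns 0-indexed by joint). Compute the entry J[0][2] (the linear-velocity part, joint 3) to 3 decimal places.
axis z_2 = (0.0000,0.0000,1.0000); lever o_n−o_2 = (-1.7321,1.0000,3.0000)
cross product → J_v[:, 2] = (-1.0000,-1.7321,0.0000)
J_ω[:, 2] = z_2
entry J[0][2] = -1.0000

-1.000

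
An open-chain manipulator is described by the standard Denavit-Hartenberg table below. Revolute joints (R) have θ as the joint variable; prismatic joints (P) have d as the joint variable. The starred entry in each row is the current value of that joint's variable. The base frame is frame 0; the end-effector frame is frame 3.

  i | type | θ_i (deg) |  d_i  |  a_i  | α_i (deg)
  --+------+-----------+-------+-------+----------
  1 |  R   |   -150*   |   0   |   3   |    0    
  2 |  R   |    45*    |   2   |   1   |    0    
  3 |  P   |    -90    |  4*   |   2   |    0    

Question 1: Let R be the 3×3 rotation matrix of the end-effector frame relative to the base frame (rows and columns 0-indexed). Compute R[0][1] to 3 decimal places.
End-effector y-axis (col 1 of R) = (-0.2588,-0.9659,0.0000)
R[0][1] = -0.2588

-0.259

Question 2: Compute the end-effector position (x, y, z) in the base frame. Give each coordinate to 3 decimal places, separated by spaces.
after link 1: o_1 = (-2.5981, -1.5000, 0.0000)
after link 2: o_2 = (-2.8569, -2.4659, 2.0000)
after link 3: o_3 = (-4.7887, -1.9483, 6.0000)

-4.789 -1.948 6.000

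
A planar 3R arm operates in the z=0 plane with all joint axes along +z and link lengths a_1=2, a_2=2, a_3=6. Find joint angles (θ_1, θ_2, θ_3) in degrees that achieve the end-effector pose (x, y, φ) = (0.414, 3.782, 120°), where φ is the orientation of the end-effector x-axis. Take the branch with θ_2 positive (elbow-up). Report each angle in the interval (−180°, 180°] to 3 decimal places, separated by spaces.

wrist centre = target − a_3·(cos φ, sin φ) = (3.4140, -1.4142)
cos θ_2 = (13.6552−2²−2²)/(2·2·2) = 0.7069; θ_2 = 45.0165° (elbow-up)
β = atan2(-1.4142,3.4140) = -22.5004°; ψ = atan2(1.4146,3.4138) = 22.5083°
θ_1 = β − ψ = -45.0087°
θ_3 = φ − θ_1 − θ_2 = 119.9921° (wrapped to (-180°,180°])

-45.009 45.017 119.992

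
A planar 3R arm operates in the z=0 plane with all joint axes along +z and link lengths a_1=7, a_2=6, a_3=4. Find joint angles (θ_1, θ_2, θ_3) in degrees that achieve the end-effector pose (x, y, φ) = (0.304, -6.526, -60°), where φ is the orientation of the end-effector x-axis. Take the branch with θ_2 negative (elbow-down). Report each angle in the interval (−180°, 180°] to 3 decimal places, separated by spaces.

-60.000 -150.003 150.003

wrist centre = target − a_3·(cos φ, sin φ) = (-1.6960, -3.0619)
cos θ_2 = (12.2516−7²−6²)/(2·7·6) = -0.8661; θ_2 = -150.0030° (elbow-down)
β = atan2(-3.0619,-1.6960) = -118.9823°; ψ = atan2(-2.9997,1.8037) = -58.9821°
θ_1 = β − ψ = -60.0001°
θ_3 = φ − θ_1 − θ_2 = 150.0032° (wrapped to (-180°,180°])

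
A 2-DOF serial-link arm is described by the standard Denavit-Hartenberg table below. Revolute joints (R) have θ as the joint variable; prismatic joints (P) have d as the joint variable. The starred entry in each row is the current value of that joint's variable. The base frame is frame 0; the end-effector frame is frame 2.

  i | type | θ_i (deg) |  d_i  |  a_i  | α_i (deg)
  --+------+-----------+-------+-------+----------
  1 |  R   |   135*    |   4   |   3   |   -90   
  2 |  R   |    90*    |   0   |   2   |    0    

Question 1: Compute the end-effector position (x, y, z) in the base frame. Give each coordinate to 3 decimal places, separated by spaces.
after link 1: o_1 = (-2.1213, 2.1213, 4.0000)
after link 2: o_2 = (-2.1213, 2.1213, 2.0000)

-2.121 2.121 2.000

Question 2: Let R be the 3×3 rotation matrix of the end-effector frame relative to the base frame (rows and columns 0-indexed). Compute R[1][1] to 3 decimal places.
-0.707

End-effector y-axis (col 1 of R) = (0.7071,-0.7071,-0.0000)
R[1][1] = -0.7071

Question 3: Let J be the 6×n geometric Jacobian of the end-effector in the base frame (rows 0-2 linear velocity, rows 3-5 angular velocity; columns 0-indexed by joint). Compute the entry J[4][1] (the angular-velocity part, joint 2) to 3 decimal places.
axis z_1 = (-0.7071,-0.7071,0.0000); lever o_n−o_1 = (0.0000,0.0000,-2.0000)
cross product → J_v[:, 1] = (1.4142,-1.4142,0.0000)
J_ω[:, 1] = z_1
entry J[4][1] = -0.7071

-0.707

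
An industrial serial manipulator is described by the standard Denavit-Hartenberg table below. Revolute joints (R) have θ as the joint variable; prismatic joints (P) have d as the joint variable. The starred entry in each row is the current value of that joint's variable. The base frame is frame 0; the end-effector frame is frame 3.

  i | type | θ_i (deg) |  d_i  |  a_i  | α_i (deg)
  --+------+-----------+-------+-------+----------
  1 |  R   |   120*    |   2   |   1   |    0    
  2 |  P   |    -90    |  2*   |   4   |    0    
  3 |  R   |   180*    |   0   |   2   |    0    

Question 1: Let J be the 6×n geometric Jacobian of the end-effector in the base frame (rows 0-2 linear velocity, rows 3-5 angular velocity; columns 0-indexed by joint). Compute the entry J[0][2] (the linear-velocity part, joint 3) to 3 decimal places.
1.000

axis z_2 = (0.0000,0.0000,1.0000); lever o_n−o_2 = (-1.7321,-1.0000,0.0000)
cross product → J_v[:, 2] = (1.0000,-1.7321,0.0000)
J_ω[:, 2] = z_2
entry J[0][2] = 1.0000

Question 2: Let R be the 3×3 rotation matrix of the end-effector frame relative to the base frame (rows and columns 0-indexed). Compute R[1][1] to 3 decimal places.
-0.866

End-effector y-axis (col 1 of R) = (0.5000,-0.8660,0.0000)
R[1][1] = -0.8660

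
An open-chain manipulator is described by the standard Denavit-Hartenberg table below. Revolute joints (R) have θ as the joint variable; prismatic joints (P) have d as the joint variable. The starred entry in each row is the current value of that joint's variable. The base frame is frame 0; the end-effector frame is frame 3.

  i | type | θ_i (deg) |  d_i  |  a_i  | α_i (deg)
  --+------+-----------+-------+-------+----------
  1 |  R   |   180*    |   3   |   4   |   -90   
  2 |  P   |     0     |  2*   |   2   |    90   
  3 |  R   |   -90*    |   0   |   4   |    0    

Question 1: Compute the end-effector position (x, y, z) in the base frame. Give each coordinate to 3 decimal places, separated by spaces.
after link 1: o_1 = (-4.0000, 0.0000, 3.0000)
after link 2: o_2 = (-6.0000, -2.0000, 3.0000)
after link 3: o_3 = (-6.0000, 2.0000, 3.0000)

-6.000 2.000 3.000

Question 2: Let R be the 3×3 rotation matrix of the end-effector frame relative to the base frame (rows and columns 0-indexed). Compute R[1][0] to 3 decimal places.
1.000

End-effector x-axis (col 0 of R) = (0.0000,1.0000,0.0000)
R[1][0] = 1.0000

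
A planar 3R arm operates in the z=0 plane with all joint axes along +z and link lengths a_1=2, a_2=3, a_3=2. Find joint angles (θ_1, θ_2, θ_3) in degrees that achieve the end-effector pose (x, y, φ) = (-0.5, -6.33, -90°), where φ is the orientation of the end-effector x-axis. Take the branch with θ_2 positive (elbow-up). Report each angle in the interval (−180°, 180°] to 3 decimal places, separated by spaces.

wrist centre = target − a_3·(cos φ, sin φ) = (-0.5000, -4.3300)
cos θ_2 = (18.9989−2²−3²)/(2·2·3) = 0.4999; θ_2 = 60.0061° (elbow-up)
β = atan2(-4.3300,-0.5000) = -96.5870°; ψ = atan2(2.5982,3.4997) = 36.5906°
θ_1 = β − ψ = -133.1776°
θ_3 = φ − θ_1 − θ_2 = -16.8285° (wrapped to (-180°,180°])

-133.178 60.006 -16.828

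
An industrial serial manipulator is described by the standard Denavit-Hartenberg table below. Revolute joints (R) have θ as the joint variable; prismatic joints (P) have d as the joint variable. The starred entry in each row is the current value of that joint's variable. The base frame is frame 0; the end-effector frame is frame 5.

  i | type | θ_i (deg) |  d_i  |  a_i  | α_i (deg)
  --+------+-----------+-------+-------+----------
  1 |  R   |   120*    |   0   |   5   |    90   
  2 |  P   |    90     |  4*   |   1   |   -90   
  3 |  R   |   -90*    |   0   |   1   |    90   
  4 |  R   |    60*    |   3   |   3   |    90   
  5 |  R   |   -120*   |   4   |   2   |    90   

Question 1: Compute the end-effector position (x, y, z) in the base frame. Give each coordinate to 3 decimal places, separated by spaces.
after link 1: o_1 = (-2.5000, 4.3301, 0.0000)
after link 2: o_2 = (0.9641, 6.3301, 1.0000)
after link 3: o_3 = (1.8301, 6.8301, 1.0000)
after link 4: o_4 = (4.4282, 5.3301, -2.0000)
after link 5: o_5 = (5.5622, 9.2942, -0.2679)

5.562 9.294 -0.268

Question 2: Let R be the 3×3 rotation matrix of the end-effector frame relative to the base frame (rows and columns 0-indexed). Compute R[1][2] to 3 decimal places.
0.433

End-effector z-axis (col 2 of R) = (-0.7500,0.4330,-0.5000)
R[1][2] = 0.4330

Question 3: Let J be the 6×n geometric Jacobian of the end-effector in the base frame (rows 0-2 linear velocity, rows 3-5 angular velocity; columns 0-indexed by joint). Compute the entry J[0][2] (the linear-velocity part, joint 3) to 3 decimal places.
1.098

axis z_2 = (0.5000,-0.8660,0.0000); lever o_n−o_2 = (4.5981,2.9641,-1.2679)
cross product → J_v[:, 2] = (1.0981,0.6340,5.4641)
J_ω[:, 2] = z_2
entry J[0][2] = 1.0981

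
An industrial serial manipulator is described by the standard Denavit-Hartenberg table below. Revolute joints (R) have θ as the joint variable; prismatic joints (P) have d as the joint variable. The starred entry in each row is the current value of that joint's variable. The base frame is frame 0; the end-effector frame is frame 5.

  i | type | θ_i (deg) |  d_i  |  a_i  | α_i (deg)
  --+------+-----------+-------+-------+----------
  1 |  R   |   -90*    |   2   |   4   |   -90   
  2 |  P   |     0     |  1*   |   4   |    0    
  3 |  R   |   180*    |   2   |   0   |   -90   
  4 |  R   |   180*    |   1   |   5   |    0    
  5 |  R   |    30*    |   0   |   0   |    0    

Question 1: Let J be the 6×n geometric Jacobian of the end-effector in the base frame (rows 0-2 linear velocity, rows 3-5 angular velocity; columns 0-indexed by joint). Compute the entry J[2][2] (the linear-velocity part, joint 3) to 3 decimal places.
-5.000

axis z_2 = (1.0000,0.0000,0.0000); lever o_n−o_2 = (2.0000,-5.0000,1.0000)
cross product → J_v[:, 2] = (0.0000,-1.0000,-5.0000)
J_ω[:, 2] = z_2
entry J[2][2] = -5.0000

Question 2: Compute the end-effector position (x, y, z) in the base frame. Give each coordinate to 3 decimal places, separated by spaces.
after link 1: o_1 = (0.0000, -4.0000, 2.0000)
after link 2: o_2 = (1.0000, -8.0000, 2.0000)
after link 3: o_3 = (3.0000, -8.0000, 2.0000)
after link 4: o_4 = (3.0000, -13.0000, 3.0000)
after link 5: o_5 = (3.0000, -13.0000, 3.0000)

3.000 -13.000 3.000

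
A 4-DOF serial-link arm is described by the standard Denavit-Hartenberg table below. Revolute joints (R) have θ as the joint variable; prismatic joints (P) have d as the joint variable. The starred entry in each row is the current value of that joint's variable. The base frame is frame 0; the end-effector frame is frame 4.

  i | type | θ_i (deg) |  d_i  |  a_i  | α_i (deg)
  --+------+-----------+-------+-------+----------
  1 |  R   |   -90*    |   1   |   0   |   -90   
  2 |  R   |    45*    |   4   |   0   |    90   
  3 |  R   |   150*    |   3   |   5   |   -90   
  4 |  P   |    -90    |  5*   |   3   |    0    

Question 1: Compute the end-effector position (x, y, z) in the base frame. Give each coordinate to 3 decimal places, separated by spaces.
2.170 0.587 10.072

after link 1: o_1 = (0.0000, 0.0000, 1.0000)
after link 2: o_2 = (4.0000, 0.0000, 1.0000)
after link 3: o_3 = (6.5000, 0.9405, 6.1832)
after link 4: o_4 = (2.1699, 0.5870, 10.0723)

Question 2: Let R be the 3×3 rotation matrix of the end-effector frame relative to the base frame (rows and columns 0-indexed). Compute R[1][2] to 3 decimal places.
End-effector z-axis (col 2 of R) = (-0.8660,0.3536,0.3536)
R[1][2] = 0.3536

0.354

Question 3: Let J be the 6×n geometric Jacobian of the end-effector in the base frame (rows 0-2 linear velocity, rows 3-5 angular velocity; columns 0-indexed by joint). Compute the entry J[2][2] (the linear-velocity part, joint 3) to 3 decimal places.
-1.294

axis z_2 = (0.0000,-0.7071,0.7071); lever o_n−o_2 = (-1.8301,0.5870,9.0723)
cross product → J_v[:, 2] = (-6.8301,-1.2941,-1.2941)
J_ω[:, 2] = z_2
entry J[2][2] = -1.2941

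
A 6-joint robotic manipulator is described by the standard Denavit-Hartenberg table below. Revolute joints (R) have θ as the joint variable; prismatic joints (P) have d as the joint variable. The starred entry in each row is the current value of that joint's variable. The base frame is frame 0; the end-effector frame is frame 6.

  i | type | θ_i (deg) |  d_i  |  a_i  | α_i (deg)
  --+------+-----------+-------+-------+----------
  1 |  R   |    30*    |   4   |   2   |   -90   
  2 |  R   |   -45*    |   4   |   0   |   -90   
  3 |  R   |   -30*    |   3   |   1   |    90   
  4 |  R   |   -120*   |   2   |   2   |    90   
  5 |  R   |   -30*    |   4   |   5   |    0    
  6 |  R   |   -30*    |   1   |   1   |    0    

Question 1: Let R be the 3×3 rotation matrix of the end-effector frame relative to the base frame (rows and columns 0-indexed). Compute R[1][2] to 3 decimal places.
-0.463

End-effector z-axis (col 2 of R) = (0.0634,-0.4634,-0.8839)
R[1][2] = -0.4634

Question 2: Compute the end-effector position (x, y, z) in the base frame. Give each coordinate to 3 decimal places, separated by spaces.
-1.403 -1.452 0.646

after link 1: o_1 = (1.7321, 1.0000, 4.0000)
after link 2: o_2 = (-0.2679, 4.4641, 4.0000)
after link 3: o_3 = (1.8495, 6.2640, 2.4911)
after link 4: o_4 = (-0.9699, 6.0588, 2.3963)
after link 5: o_5 = (-1.7716, -0.1540, 1.0705)
after link 6: o_6 = (-1.4032, -1.4517, 0.6459)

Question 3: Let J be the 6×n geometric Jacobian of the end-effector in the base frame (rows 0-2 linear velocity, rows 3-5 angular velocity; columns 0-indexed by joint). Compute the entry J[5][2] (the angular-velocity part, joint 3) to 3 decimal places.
-0.707

axis z_2 = (0.6124,0.3536,-0.7071); lever o_n−o_2 = (-1.1353,-5.9158,-3.3541)
cross product → J_v[:, 2] = (-5.3690,2.8567,-3.2213)
J_ω[:, 2] = z_2
entry J[5][2] = -0.7071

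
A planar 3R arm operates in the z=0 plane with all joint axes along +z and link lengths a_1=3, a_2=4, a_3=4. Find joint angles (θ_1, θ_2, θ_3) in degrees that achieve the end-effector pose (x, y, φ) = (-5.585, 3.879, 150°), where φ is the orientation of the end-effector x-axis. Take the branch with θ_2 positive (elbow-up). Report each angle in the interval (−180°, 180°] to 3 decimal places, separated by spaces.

wrist centre = target − a_3·(cos φ, sin φ) = (-2.1209, 1.8790)
cos θ_2 = (8.0289−3²−4²)/(2·3·4) = -0.7071; θ_2 = 135.0020° (elbow-up)
β = atan2(1.8790,-2.1209) = 138.4608°; ψ = atan2(2.8283,0.1715) = 86.5305°
θ_1 = β − ψ = 51.9303°
θ_3 = φ − θ_1 − θ_2 = -36.9323° (wrapped to (-180°,180°])

51.930 135.002 -36.932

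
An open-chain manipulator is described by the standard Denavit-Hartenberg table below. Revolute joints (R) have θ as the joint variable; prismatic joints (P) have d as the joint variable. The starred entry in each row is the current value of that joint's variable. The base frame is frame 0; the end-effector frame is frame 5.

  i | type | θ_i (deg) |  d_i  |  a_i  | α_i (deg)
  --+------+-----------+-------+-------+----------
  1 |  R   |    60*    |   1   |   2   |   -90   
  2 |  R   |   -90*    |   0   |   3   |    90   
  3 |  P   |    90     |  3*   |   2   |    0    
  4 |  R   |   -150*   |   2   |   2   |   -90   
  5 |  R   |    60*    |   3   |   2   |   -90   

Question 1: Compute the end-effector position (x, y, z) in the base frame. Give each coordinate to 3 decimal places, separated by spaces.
-1.415 -0.647 8.098

after link 1: o_1 = (1.0000, 1.7321, 1.0000)
after link 2: o_2 = (1.0000, 1.7321, 4.0000)
after link 3: o_3 = (-2.2321, 0.1340, 4.0000)
after link 4: o_4 = (-1.7321, -2.4641, 5.0000)
after link 5: o_5 = (-1.4151, -0.6471, 8.0981)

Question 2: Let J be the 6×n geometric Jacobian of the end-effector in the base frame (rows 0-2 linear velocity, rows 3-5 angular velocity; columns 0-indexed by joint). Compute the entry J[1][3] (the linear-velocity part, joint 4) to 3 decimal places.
2.049

axis z_3 = (-0.5000,-0.8660,0.0000); lever o_n−o_3 = (0.8170,-0.7811,4.0981)
cross product → J_v[:, 3] = (-3.5490,2.0490,1.0981)
J_ω[:, 3] = z_3
entry J[1][3] = 2.0490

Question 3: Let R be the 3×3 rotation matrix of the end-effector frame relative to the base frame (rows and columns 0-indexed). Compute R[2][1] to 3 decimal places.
End-effector y-axis (col 1 of R) = (0.4330,-0.2500,-0.8660)
R[2][1] = -0.8660

-0.866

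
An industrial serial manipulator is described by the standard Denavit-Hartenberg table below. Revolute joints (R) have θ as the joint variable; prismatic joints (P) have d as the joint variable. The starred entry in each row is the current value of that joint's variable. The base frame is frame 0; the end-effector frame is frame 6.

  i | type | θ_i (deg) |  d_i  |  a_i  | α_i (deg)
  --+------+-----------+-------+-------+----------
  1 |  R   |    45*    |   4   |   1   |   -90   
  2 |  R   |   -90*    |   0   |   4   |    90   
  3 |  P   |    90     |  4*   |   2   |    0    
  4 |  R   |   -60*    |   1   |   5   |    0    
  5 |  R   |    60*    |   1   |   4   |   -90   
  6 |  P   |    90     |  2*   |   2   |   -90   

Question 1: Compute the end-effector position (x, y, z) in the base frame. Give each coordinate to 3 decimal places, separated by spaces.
after link 1: o_1 = (0.7071, 0.7071, 4.0000)
after link 2: o_2 = (0.7071, 0.7071, 8.0000)
after link 3: o_3 = (-3.5355, -0.7071, 8.0000)
after link 4: o_4 = (-6.0104, 0.3536, 12.3301)
after link 5: o_5 = (-9.5459, 2.4749, 12.3301)
after link 6: o_6 = (-8.1317, 3.8891, 10.3301)

-8.132 3.889 10.330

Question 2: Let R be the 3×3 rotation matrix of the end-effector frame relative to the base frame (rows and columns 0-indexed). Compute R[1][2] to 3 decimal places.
End-effector z-axis (col 2 of R) = (0.7071,-0.7071,-0.0000)
R[1][2] = -0.7071

-0.707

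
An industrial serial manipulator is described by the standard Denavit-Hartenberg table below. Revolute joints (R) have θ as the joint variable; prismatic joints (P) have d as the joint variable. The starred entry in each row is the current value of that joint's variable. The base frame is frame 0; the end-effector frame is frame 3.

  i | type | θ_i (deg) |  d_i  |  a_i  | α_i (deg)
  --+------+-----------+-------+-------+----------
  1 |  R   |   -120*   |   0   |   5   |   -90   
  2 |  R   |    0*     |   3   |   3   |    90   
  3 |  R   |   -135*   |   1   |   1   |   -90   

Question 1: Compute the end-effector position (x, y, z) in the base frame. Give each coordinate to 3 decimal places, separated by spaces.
after link 1: o_1 = (-2.5000, -4.3301, 0.0000)
after link 2: o_2 = (-1.4019, -8.4282, 0.0000)
after link 3: o_3 = (-1.6607, -7.4623, 1.0000)

-1.661 -7.462 1.000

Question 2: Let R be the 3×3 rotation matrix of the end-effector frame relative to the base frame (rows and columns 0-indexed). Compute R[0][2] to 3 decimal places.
End-effector z-axis (col 2 of R) = (-0.9659,-0.2588,0.0000)
R[0][2] = -0.9659

-0.966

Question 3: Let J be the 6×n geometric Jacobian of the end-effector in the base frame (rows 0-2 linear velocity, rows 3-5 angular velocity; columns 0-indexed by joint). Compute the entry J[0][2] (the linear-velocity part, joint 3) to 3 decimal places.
-0.966

axis z_2 = (0.0000,0.0000,1.0000); lever o_n−o_2 = (-0.2588,0.9659,1.0000)
cross product → J_v[:, 2] = (-0.9659,-0.2588,0.0000)
J_ω[:, 2] = z_2
entry J[0][2] = -0.9659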